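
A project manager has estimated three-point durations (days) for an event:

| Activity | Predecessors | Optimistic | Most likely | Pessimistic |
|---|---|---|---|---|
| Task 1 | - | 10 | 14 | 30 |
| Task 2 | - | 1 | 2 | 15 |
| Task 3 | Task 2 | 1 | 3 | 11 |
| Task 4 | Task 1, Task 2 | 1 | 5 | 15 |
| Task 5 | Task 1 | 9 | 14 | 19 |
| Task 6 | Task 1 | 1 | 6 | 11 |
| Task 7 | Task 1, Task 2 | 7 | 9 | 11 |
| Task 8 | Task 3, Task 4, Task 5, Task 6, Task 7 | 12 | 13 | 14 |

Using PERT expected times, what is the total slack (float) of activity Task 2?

17 days

te_Task 1 = (10 + 4·14 + 30)/6 = 96/6 = 16
te_Task 2 = (1 + 4·2 + 15)/6 = 24/6 = 4
te_Task 3 = (1 + 4·3 + 11)/6 = 24/6 = 4
te_Task 4 = (1 + 4·5 + 15)/6 = 36/6 = 6
te_Task 5 = (9 + 4·14 + 19)/6 = 84/6 = 14
te_Task 6 = (1 + 4·6 + 11)/6 = 36/6 = 6
te_Task 7 = (7 + 4·9 + 11)/6 = 54/6 = 9
te_Task 8 = (12 + 4·13 + 14)/6 = 78/6 = 13

Forward pass:
ES_Task 1 = 0; EF_Task 1 = 16
ES_Task 2 = 0; EF_Task 2 = 4
ES_Task 3 = 4; EF_Task 3 = 4+4 = 8
ES_Task 4 = max(EF_Task 1=16, EF_Task 2=4) = 16; EF_Task 4 = 16+6 = 22
ES_Task 5 = 16; EF_Task 5 = 16+14 = 30
ES_Task 6 = 16; EF_Task 6 = 16+6 = 22
ES_Task 7 = max(EF_Task 1=16, EF_Task 2=4) = 16; EF_Task 7 = 16+9 = 25
ES_Task 8 = max(EF_Task 3=8, EF_Task 4=22, EF_Task 5=30, EF_Task 6=22, EF_Task 7=25) = 30; EF_Task 8 = 30+13 = 43
Expected project duration μ = 43 days. Critical path: Task 1 → Task 5 → Task 8.

Backward pass:
LF_Task 8 = 43; LS_Task 8 = 43−13 = 30
LF_Task 7 = LS_Task 8 = 30; LS_Task 7 = 30−9 = 21
LF_Task 6 = LS_Task 8 = 30; LS_Task 6 = 30−6 = 24
LF_Task 5 = LS_Task 8 = 30; LS_Task 5 = 30−14 = 16
LF_Task 4 = LS_Task 8 = 30; LS_Task 4 = 30−6 = 24
LF_Task 3 = LS_Task 8 = 30; LS_Task 3 = 30−4 = 26
LF_Task 2 = min(LS_Task 3=26, LS_Task 4=24, LS_Task 7=21) = 21; LS_Task 2 = 21−4 = 17
LF_Task 1 = min(LS_Task 4=24, LS_Task 5=16, LS_Task 6=24, LS_Task 7=21) = 16; LS_Task 1 = 16−16 = 0
Slack_Task 2 = LS_Task 2 − ES_Task 2 = 17 − 0 = 17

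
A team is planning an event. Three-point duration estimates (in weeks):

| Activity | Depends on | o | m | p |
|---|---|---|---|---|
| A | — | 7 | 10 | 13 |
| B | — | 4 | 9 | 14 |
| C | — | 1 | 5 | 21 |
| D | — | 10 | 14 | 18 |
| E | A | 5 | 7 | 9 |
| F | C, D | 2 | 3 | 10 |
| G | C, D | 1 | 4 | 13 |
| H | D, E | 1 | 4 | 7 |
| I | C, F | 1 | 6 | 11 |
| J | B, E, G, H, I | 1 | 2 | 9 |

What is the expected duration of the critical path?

te_A = (7 + 4·10 + 13)/6 = 60/6 = 10
te_B = (4 + 4·9 + 14)/6 = 54/6 = 9
te_C = (1 + 4·5 + 21)/6 = 42/6 = 7
te_D = (10 + 4·14 + 18)/6 = 84/6 = 14
te_E = (5 + 4·7 + 9)/6 = 42/6 = 7
te_F = (2 + 4·3 + 10)/6 = 24/6 = 4
te_G = (1 + 4·4 + 13)/6 = 30/6 = 5
te_H = (1 + 4·4 + 7)/6 = 24/6 = 4
te_I = (1 + 4·6 + 11)/6 = 36/6 = 6
te_J = (1 + 4·2 + 9)/6 = 18/6 = 3

Forward pass:
ES_A = 0; EF_A = 10
ES_B = 0; EF_B = 9
ES_C = 0; EF_C = 7
ES_D = 0; EF_D = 14
ES_E = 10; EF_E = 10+7 = 17
ES_F = max(EF_C=7, EF_D=14) = 14; EF_F = 14+4 = 18
ES_G = max(EF_C=7, EF_D=14) = 14; EF_G = 14+5 = 19
ES_H = max(EF_D=14, EF_E=17) = 17; EF_H = 17+4 = 21
ES_I = max(EF_C=7, EF_F=18) = 18; EF_I = 18+6 = 24
ES_J = max(EF_B=9, EF_E=17, EF_G=19, EF_H=21, EF_I=24) = 24; EF_J = 24+3 = 27
Expected project duration μ = 27 weeks. Critical path: D → F → I → J.

27 weeks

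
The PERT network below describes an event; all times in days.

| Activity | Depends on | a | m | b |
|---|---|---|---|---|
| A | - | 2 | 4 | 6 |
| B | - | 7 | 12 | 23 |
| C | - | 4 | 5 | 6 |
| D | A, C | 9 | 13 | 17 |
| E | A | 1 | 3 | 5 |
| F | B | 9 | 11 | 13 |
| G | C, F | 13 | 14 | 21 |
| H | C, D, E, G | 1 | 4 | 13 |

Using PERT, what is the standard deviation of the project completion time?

3.65 days

te_A = (2 + 4·4 + 6)/6 = 24/6 = 4; σ²_A = ((6−2)/6)² = 0.444
te_B = (7 + 4·12 + 23)/6 = 78/6 = 13; σ²_B = ((23−7)/6)² = 7.111
te_C = (4 + 4·5 + 6)/6 = 30/6 = 5; σ²_C = ((6−4)/6)² = 0.111
te_D = (9 + 4·13 + 17)/6 = 78/6 = 13; σ²_D = ((17−9)/6)² = 1.778
te_E = (1 + 4·3 + 5)/6 = 18/6 = 3; σ²_E = ((5−1)/6)² = 0.444
te_F = (9 + 4·11 + 13)/6 = 66/6 = 11; σ²_F = ((13−9)/6)² = 0.444
te_G = (13 + 4·14 + 21)/6 = 90/6 = 15; σ²_G = ((21−13)/6)² = 1.778
te_H = (1 + 4·4 + 13)/6 = 30/6 = 5; σ²_H = ((13−1)/6)² = 4.000

Forward pass:
ES_A = 0; EF_A = 4
ES_B = 0; EF_B = 13
ES_C = 0; EF_C = 5
ES_D = max(EF_A=4, EF_C=5) = 5; EF_D = 5+13 = 18
ES_E = 4; EF_E = 4+3 = 7
ES_F = 13; EF_F = 13+11 = 24
ES_G = max(EF_C=5, EF_F=24) = 24; EF_G = 24+15 = 39
ES_H = max(EF_C=5, EF_D=18, EF_E=7, EF_G=39) = 39; EF_H = 39+5 = 44
Expected project duration μ = 44 days. Critical path: B → F → G → H.

Variance along critical path = 7.111 + 0.444 + 1.778 + 4.000 = 13.333
σ = √13.333 = 3.651 days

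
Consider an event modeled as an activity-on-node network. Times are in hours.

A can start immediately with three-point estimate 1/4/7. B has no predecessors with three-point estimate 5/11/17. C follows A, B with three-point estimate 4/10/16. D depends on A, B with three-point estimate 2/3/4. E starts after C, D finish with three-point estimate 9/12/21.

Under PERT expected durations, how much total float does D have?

te_A = (1 + 4·4 + 7)/6 = 24/6 = 4
te_B = (5 + 4·11 + 17)/6 = 66/6 = 11
te_C = (4 + 4·10 + 16)/6 = 60/6 = 10
te_D = (2 + 4·3 + 4)/6 = 18/6 = 3
te_E = (9 + 4·12 + 21)/6 = 78/6 = 13

Forward pass:
ES_A = 0; EF_A = 4
ES_B = 0; EF_B = 11
ES_C = max(EF_A=4, EF_B=11) = 11; EF_C = 11+10 = 21
ES_D = max(EF_A=4, EF_B=11) = 11; EF_D = 11+3 = 14
ES_E = max(EF_C=21, EF_D=14) = 21; EF_E = 21+13 = 34
Expected project duration μ = 34 hours. Critical path: B → C → E.

Backward pass:
LF_E = 34; LS_E = 34−13 = 21
LF_D = LS_E = 21; LS_D = 21−3 = 18
LF_C = LS_E = 21; LS_C = 21−10 = 11
LF_B = min(LS_C=11, LS_D=18) = 11; LS_B = 11−11 = 0
LF_A = min(LS_C=11, LS_D=18) = 11; LS_A = 11−4 = 7
Slack_D = LS_D − ES_D = 18 − 11 = 7

7 hours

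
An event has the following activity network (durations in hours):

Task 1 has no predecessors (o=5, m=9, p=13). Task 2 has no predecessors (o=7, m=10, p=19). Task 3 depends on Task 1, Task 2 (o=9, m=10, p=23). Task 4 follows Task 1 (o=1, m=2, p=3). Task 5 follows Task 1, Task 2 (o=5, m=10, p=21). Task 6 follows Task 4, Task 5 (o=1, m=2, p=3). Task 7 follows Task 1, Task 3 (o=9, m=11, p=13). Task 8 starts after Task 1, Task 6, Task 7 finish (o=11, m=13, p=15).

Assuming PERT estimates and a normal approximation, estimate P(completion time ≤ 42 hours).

0.060

te_Task 1 = (5 + 4·9 + 13)/6 = 54/6 = 9; σ²_Task 1 = ((13−5)/6)² = 1.778
te_Task 2 = (7 + 4·10 + 19)/6 = 66/6 = 11; σ²_Task 2 = ((19−7)/6)² = 4.000
te_Task 3 = (9 + 4·10 + 23)/6 = 72/6 = 12; σ²_Task 3 = ((23−9)/6)² = 5.444
te_Task 4 = (1 + 4·2 + 3)/6 = 12/6 = 2; σ²_Task 4 = ((3−1)/6)² = 0.111
te_Task 5 = (5 + 4·10 + 21)/6 = 66/6 = 11; σ²_Task 5 = ((21−5)/6)² = 7.111
te_Task 6 = (1 + 4·2 + 3)/6 = 12/6 = 2; σ²_Task 6 = ((3−1)/6)² = 0.111
te_Task 7 = (9 + 4·11 + 13)/6 = 66/6 = 11; σ²_Task 7 = ((13−9)/6)² = 0.444
te_Task 8 = (11 + 4·13 + 15)/6 = 78/6 = 13; σ²_Task 8 = ((15−11)/6)² = 0.444

Forward pass:
ES_Task 1 = 0; EF_Task 1 = 9
ES_Task 2 = 0; EF_Task 2 = 11
ES_Task 3 = max(EF_Task 1=9, EF_Task 2=11) = 11; EF_Task 3 = 11+12 = 23
ES_Task 4 = 9; EF_Task 4 = 9+2 = 11
ES_Task 5 = max(EF_Task 1=9, EF_Task 2=11) = 11; EF_Task 5 = 11+11 = 22
ES_Task 6 = max(EF_Task 4=11, EF_Task 5=22) = 22; EF_Task 6 = 22+2 = 24
ES_Task 7 = max(EF_Task 1=9, EF_Task 3=23) = 23; EF_Task 7 = 23+11 = 34
ES_Task 8 = max(EF_Task 1=9, EF_Task 6=24, EF_Task 7=34) = 34; EF_Task 8 = 34+13 = 47
Expected project duration μ = 47 hours. Critical path: Task 2 → Task 3 → Task 7 → Task 8.

Variance along critical path = 4.000 + 5.444 + 0.444 + 0.444 = 10.333; σ = √10.333 = 3.215 hours.
Z = (42 − 47) / 3.215 = -1.555
P(T ≤ 42) = Φ(-1.555) ≈ 0.060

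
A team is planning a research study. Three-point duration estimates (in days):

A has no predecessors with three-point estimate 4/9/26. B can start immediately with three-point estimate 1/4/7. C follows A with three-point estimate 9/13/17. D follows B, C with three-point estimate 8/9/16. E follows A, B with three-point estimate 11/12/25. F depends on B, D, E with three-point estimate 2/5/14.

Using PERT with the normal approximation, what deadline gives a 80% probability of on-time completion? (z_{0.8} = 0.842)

43.9 days

te_A = (4 + 4·9 + 26)/6 = 66/6 = 11; σ²_A = ((26−4)/6)² = 13.444
te_B = (1 + 4·4 + 7)/6 = 24/6 = 4; σ²_B = ((7−1)/6)² = 1.000
te_C = (9 + 4·13 + 17)/6 = 78/6 = 13; σ²_C = ((17−9)/6)² = 1.778
te_D = (8 + 4·9 + 16)/6 = 60/6 = 10; σ²_D = ((16−8)/6)² = 1.778
te_E = (11 + 4·12 + 25)/6 = 84/6 = 14; σ²_E = ((25−11)/6)² = 5.444
te_F = (2 + 4·5 + 14)/6 = 36/6 = 6; σ²_F = ((14−2)/6)² = 4.000

Forward pass:
ES_A = 0; EF_A = 11
ES_B = 0; EF_B = 4
ES_C = 11; EF_C = 11+13 = 24
ES_D = max(EF_B=4, EF_C=24) = 24; EF_D = 24+10 = 34
ES_E = max(EF_A=11, EF_B=4) = 11; EF_E = 11+14 = 25
ES_F = max(EF_B=4, EF_D=34, EF_E=25) = 34; EF_F = 34+6 = 40
Expected project duration μ = 40 days. Critical path: A → C → D → F.

Variance along critical path = 13.444 + 1.778 + 1.778 + 4.000 = 21.000; σ = 4.583 days.
D = μ + z·σ = 40 + 0.842·4.583 = 43.9 days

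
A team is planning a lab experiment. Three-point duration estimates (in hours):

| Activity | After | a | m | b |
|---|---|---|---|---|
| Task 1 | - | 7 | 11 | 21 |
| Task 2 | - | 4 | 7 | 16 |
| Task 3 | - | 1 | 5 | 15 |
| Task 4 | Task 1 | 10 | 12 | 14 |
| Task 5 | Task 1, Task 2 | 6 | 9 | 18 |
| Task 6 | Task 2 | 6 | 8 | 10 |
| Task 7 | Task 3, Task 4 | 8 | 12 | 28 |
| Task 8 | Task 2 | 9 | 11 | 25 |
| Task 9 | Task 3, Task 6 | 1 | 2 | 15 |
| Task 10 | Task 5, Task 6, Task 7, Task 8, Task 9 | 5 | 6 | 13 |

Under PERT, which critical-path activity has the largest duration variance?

Task 7

te_Task 1 = (7 + 4·11 + 21)/6 = 72/6 = 12; σ²_Task 1 = ((21−7)/6)² = 5.444
te_Task 2 = (4 + 4·7 + 16)/6 = 48/6 = 8; σ²_Task 2 = ((16−4)/6)² = 4.000
te_Task 3 = (1 + 4·5 + 15)/6 = 36/6 = 6; σ²_Task 3 = ((15−1)/6)² = 5.444
te_Task 4 = (10 + 4·12 + 14)/6 = 72/6 = 12; σ²_Task 4 = ((14−10)/6)² = 0.444
te_Task 5 = (6 + 4·9 + 18)/6 = 60/6 = 10; σ²_Task 5 = ((18−6)/6)² = 4.000
te_Task 6 = (6 + 4·8 + 10)/6 = 48/6 = 8; σ²_Task 6 = ((10−6)/6)² = 0.444
te_Task 7 = (8 + 4·12 + 28)/6 = 84/6 = 14; σ²_Task 7 = ((28−8)/6)² = 11.111
te_Task 8 = (9 + 4·11 + 25)/6 = 78/6 = 13; σ²_Task 8 = ((25−9)/6)² = 7.111
te_Task 9 = (1 + 4·2 + 15)/6 = 24/6 = 4; σ²_Task 9 = ((15−1)/6)² = 5.444
te_Task 10 = (5 + 4·6 + 13)/6 = 42/6 = 7; σ²_Task 10 = ((13−5)/6)² = 1.778

Forward pass:
ES_Task 1 = 0; EF_Task 1 = 12
ES_Task 2 = 0; EF_Task 2 = 8
ES_Task 3 = 0; EF_Task 3 = 6
ES_Task 4 = 12; EF_Task 4 = 12+12 = 24
ES_Task 5 = max(EF_Task 1=12, EF_Task 2=8) = 12; EF_Task 5 = 12+10 = 22
ES_Task 6 = 8; EF_Task 6 = 8+8 = 16
ES_Task 7 = max(EF_Task 3=6, EF_Task 4=24) = 24; EF_Task 7 = 24+14 = 38
ES_Task 8 = 8; EF_Task 8 = 8+13 = 21
ES_Task 9 = max(EF_Task 3=6, EF_Task 6=16) = 16; EF_Task 9 = 16+4 = 20
ES_Task 10 = max(EF_Task 5=22, EF_Task 6=16, EF_Task 7=38, EF_Task 8=21, EF_Task 9=20) = 38; EF_Task 10 = 38+7 = 45
Expected project duration μ = 45 hours. Critical path: Task 1 → Task 4 → Task 7 → Task 10.

Variances on critical path: σ²_Task 1=5.444, σ²_Task 4=0.444, σ²_Task 7=11.111, σ²_Task 10=1.778.
Largest is σ²_Task 7 = 11.111.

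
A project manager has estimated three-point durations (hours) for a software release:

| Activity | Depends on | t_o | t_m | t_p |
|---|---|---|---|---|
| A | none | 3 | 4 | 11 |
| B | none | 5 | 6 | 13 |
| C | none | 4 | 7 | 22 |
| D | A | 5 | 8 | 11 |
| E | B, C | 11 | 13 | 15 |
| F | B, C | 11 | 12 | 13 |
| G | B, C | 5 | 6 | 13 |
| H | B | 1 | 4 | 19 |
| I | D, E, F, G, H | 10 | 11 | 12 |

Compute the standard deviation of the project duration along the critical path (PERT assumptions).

te_A = (3 + 4·4 + 11)/6 = 30/6 = 5; σ²_A = ((11−3)/6)² = 1.778
te_B = (5 + 4·6 + 13)/6 = 42/6 = 7; σ²_B = ((13−5)/6)² = 1.778
te_C = (4 + 4·7 + 22)/6 = 54/6 = 9; σ²_C = ((22−4)/6)² = 9.000
te_D = (5 + 4·8 + 11)/6 = 48/6 = 8; σ²_D = ((11−5)/6)² = 1.000
te_E = (11 + 4·13 + 15)/6 = 78/6 = 13; σ²_E = ((15−11)/6)² = 0.444
te_F = (11 + 4·12 + 13)/6 = 72/6 = 12; σ²_F = ((13−11)/6)² = 0.111
te_G = (5 + 4·6 + 13)/6 = 42/6 = 7; σ²_G = ((13−5)/6)² = 1.778
te_H = (1 + 4·4 + 19)/6 = 36/6 = 6; σ²_H = ((19−1)/6)² = 9.000
te_I = (10 + 4·11 + 12)/6 = 66/6 = 11; σ²_I = ((12−10)/6)² = 0.111

Forward pass:
ES_A = 0; EF_A = 5
ES_B = 0; EF_B = 7
ES_C = 0; EF_C = 9
ES_D = 5; EF_D = 5+8 = 13
ES_E = max(EF_B=7, EF_C=9) = 9; EF_E = 9+13 = 22
ES_F = max(EF_B=7, EF_C=9) = 9; EF_F = 9+12 = 21
ES_G = max(EF_B=7, EF_C=9) = 9; EF_G = 9+7 = 16
ES_H = 7; EF_H = 7+6 = 13
ES_I = max(EF_D=13, EF_E=22, EF_F=21, EF_G=16, EF_H=13) = 22; EF_I = 22+11 = 33
Expected project duration μ = 33 hours. Critical path: C → E → I.

Variance along critical path = 9.000 + 0.444 + 0.111 = 9.556
σ = √9.556 = 3.091 hours

3.09 hours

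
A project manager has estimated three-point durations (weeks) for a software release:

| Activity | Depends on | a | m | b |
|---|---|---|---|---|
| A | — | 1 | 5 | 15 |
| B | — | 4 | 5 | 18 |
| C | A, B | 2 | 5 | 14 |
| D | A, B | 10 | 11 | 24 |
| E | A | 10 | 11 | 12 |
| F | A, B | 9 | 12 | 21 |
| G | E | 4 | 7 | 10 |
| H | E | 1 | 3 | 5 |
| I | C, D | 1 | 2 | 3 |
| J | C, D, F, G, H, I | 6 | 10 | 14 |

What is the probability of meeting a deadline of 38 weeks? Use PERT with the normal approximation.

te_A = (1 + 4·5 + 15)/6 = 36/6 = 6; σ²_A = ((15−1)/6)² = 5.444
te_B = (4 + 4·5 + 18)/6 = 42/6 = 7; σ²_B = ((18−4)/6)² = 5.444
te_C = (2 + 4·5 + 14)/6 = 36/6 = 6; σ²_C = ((14−2)/6)² = 4.000
te_D = (10 + 4·11 + 24)/6 = 78/6 = 13; σ²_D = ((24−10)/6)² = 5.444
te_E = (10 + 4·11 + 12)/6 = 66/6 = 11; σ²_E = ((12−10)/6)² = 0.111
te_F = (9 + 4·12 + 21)/6 = 78/6 = 13; σ²_F = ((21−9)/6)² = 4.000
te_G = (4 + 4·7 + 10)/6 = 42/6 = 7; σ²_G = ((10−4)/6)² = 1.000
te_H = (1 + 4·3 + 5)/6 = 18/6 = 3; σ²_H = ((5−1)/6)² = 0.444
te_I = (1 + 4·2 + 3)/6 = 12/6 = 2; σ²_I = ((3−1)/6)² = 0.111
te_J = (6 + 4·10 + 14)/6 = 60/6 = 10; σ²_J = ((14−6)/6)² = 1.778

Forward pass:
ES_A = 0; EF_A = 6
ES_B = 0; EF_B = 7
ES_C = max(EF_A=6, EF_B=7) = 7; EF_C = 7+6 = 13
ES_D = max(EF_A=6, EF_B=7) = 7; EF_D = 7+13 = 20
ES_E = 6; EF_E = 6+11 = 17
ES_F = max(EF_A=6, EF_B=7) = 7; EF_F = 7+13 = 20
ES_G = 17; EF_G = 17+7 = 24
ES_H = 17; EF_H = 17+3 = 20
ES_I = max(EF_C=13, EF_D=20) = 20; EF_I = 20+2 = 22
ES_J = max(EF_C=13, EF_D=20, EF_F=20, EF_G=24, EF_H=20, EF_I=22) = 24; EF_J = 24+10 = 34
Expected project duration μ = 34 weeks. Critical path: A → E → G → J.

Variance along critical path = 5.444 + 0.111 + 1.000 + 1.778 = 8.333; σ = √8.333 = 2.887 weeks.
Z = (38 − 34) / 2.887 = 1.386
P(T ≤ 38) = Φ(1.386) ≈ 0.917

0.917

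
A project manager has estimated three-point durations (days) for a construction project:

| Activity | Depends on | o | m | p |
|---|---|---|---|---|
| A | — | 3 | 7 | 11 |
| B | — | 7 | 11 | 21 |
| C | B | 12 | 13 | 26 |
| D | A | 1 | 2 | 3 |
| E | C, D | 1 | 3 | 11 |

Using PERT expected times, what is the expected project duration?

te_A = (3 + 4·7 + 11)/6 = 42/6 = 7
te_B = (7 + 4·11 + 21)/6 = 72/6 = 12
te_C = (12 + 4·13 + 26)/6 = 90/6 = 15
te_D = (1 + 4·2 + 3)/6 = 12/6 = 2
te_E = (1 + 4·3 + 11)/6 = 24/6 = 4

Forward pass:
ES_A = 0; EF_A = 7
ES_B = 0; EF_B = 12
ES_C = 12; EF_C = 12+15 = 27
ES_D = 7; EF_D = 7+2 = 9
ES_E = max(EF_C=27, EF_D=9) = 27; EF_E = 27+4 = 31
Expected project duration μ = 31 days. Critical path: B → C → E.

31 days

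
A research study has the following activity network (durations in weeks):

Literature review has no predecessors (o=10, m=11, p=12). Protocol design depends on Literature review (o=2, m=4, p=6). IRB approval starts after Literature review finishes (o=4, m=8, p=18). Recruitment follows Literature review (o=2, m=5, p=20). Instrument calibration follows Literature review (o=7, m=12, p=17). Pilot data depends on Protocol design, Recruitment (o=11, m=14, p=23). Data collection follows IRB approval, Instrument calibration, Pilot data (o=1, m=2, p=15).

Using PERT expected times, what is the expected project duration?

te_Literature review = (10 + 4·11 + 12)/6 = 66/6 = 11
te_Protocol design = (2 + 4·4 + 6)/6 = 24/6 = 4
te_IRB approval = (4 + 4·8 + 18)/6 = 54/6 = 9
te_Recruitment = (2 + 4·5 + 20)/6 = 42/6 = 7
te_Instrument calibration = (7 + 4·12 + 17)/6 = 72/6 = 12
te_Pilot data = (11 + 4·14 + 23)/6 = 90/6 = 15
te_Data collection = (1 + 4·2 + 15)/6 = 24/6 = 4

Forward pass:
ES_Literature review = 0; EF_Literature review = 11
ES_Protocol design = 11; EF_Protocol design = 11+4 = 15
ES_IRB approval = 11; EF_IRB approval = 11+9 = 20
ES_Recruitment = 11; EF_Recruitment = 11+7 = 18
ES_Instrument calibration = 11; EF_Instrument calibration = 11+12 = 23
ES_Pilot data = max(EF_Protocol design=15, EF_Recruitment=18) = 18; EF_Pilot data = 18+15 = 33
ES_Data collection = max(EF_IRB approval=20, EF_Instrument calibration=23, EF_Pilot data=33) = 33; EF_Data collection = 33+4 = 37
Expected project duration μ = 37 weeks. Critical path: Literature review → Recruitment → Pilot data → Data collection.

37 weeks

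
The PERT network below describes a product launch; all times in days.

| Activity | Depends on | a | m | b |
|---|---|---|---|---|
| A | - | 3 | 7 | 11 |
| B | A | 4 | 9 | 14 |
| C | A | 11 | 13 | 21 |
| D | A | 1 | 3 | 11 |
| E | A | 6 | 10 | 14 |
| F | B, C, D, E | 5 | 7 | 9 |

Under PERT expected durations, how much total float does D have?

te_A = (3 + 4·7 + 11)/6 = 42/6 = 7
te_B = (4 + 4·9 + 14)/6 = 54/6 = 9
te_C = (11 + 4·13 + 21)/6 = 84/6 = 14
te_D = (1 + 4·3 + 11)/6 = 24/6 = 4
te_E = (6 + 4·10 + 14)/6 = 60/6 = 10
te_F = (5 + 4·7 + 9)/6 = 42/6 = 7

Forward pass:
ES_A = 0; EF_A = 7
ES_B = 7; EF_B = 7+9 = 16
ES_C = 7; EF_C = 7+14 = 21
ES_D = 7; EF_D = 7+4 = 11
ES_E = 7; EF_E = 7+10 = 17
ES_F = max(EF_B=16, EF_C=21, EF_D=11, EF_E=17) = 21; EF_F = 21+7 = 28
Expected project duration μ = 28 days. Critical path: A → C → F.

Backward pass:
LF_F = 28; LS_F = 28−7 = 21
LF_E = LS_F = 21; LS_E = 21−10 = 11
LF_D = LS_F = 21; LS_D = 21−4 = 17
LF_C = LS_F = 21; LS_C = 21−14 = 7
LF_B = LS_F = 21; LS_B = 21−9 = 12
LF_A = min(LS_B=12, LS_C=7, LS_D=17, LS_E=11) = 7; LS_A = 7−7 = 0
Slack_D = LS_D − ES_D = 17 − 7 = 10

10 days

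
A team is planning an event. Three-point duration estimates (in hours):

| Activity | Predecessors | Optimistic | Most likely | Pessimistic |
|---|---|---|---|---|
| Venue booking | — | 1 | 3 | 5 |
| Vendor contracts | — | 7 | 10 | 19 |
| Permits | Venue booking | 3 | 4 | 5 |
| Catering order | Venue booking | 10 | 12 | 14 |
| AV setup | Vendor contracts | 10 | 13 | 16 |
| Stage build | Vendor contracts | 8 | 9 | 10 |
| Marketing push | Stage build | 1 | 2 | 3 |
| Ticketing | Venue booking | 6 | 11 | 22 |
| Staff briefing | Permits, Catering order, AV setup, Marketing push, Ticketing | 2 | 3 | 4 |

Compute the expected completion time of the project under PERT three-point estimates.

te_Venue booking = (1 + 4·3 + 5)/6 = 18/6 = 3
te_Vendor contracts = (7 + 4·10 + 19)/6 = 66/6 = 11
te_Permits = (3 + 4·4 + 5)/6 = 24/6 = 4
te_Catering order = (10 + 4·12 + 14)/6 = 72/6 = 12
te_AV setup = (10 + 4·13 + 16)/6 = 78/6 = 13
te_Stage build = (8 + 4·9 + 10)/6 = 54/6 = 9
te_Marketing push = (1 + 4·2 + 3)/6 = 12/6 = 2
te_Ticketing = (6 + 4·11 + 22)/6 = 72/6 = 12
te_Staff briefing = (2 + 4·3 + 4)/6 = 18/6 = 3

Forward pass:
ES_Venue booking = 0; EF_Venue booking = 3
ES_Vendor contracts = 0; EF_Vendor contracts = 11
ES_Permits = 3; EF_Permits = 3+4 = 7
ES_Catering order = 3; EF_Catering order = 3+12 = 15
ES_AV setup = 11; EF_AV setup = 11+13 = 24
ES_Stage build = 11; EF_Stage build = 11+9 = 20
ES_Marketing push = 20; EF_Marketing push = 20+2 = 22
ES_Ticketing = 3; EF_Ticketing = 3+12 = 15
ES_Staff briefing = max(EF_Permits=7, EF_Catering order=15, EF_AV setup=24, EF_Marketing push=22, EF_Ticketing=15) = 24; EF_Staff briefing = 24+3 = 27
Expected project duration μ = 27 hours. Critical path: Vendor contracts → AV setup → Staff briefing.

27 hours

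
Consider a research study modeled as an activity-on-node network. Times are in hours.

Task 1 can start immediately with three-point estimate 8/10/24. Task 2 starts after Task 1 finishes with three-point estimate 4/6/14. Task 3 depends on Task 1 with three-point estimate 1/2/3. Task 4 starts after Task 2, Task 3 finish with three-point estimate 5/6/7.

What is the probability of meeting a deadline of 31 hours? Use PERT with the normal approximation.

te_Task 1 = (8 + 4·10 + 24)/6 = 72/6 = 12; σ²_Task 1 = ((24−8)/6)² = 7.111
te_Task 2 = (4 + 4·6 + 14)/6 = 42/6 = 7; σ²_Task 2 = ((14−4)/6)² = 2.778
te_Task 3 = (1 + 4·2 + 3)/6 = 12/6 = 2; σ²_Task 3 = ((3−1)/6)² = 0.111
te_Task 4 = (5 + 4·6 + 7)/6 = 36/6 = 6; σ²_Task 4 = ((7−5)/6)² = 0.111

Forward pass:
ES_Task 1 = 0; EF_Task 1 = 12
ES_Task 2 = 12; EF_Task 2 = 12+7 = 19
ES_Task 3 = 12; EF_Task 3 = 12+2 = 14
ES_Task 4 = max(EF_Task 2=19, EF_Task 3=14) = 19; EF_Task 4 = 19+6 = 25
Expected project duration μ = 25 hours. Critical path: Task 1 → Task 2 → Task 4.

Variance along critical path = 7.111 + 2.778 + 0.111 = 10.000; σ = √10.000 = 3.162 hours.
Z = (31 − 25) / 3.162 = 1.897
P(T ≤ 31) = Φ(1.897) ≈ 0.971

0.971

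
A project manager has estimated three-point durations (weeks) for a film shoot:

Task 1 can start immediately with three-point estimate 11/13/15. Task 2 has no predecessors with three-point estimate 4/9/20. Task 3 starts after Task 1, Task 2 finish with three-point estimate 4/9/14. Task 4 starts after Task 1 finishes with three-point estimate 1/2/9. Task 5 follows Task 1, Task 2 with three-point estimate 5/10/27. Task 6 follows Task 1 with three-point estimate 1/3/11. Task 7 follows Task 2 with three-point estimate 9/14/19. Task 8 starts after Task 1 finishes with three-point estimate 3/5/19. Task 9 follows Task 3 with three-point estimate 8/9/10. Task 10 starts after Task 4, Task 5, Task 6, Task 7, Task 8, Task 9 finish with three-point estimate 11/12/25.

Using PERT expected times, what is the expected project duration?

te_Task 1 = (11 + 4·13 + 15)/6 = 78/6 = 13
te_Task 2 = (4 + 4·9 + 20)/6 = 60/6 = 10
te_Task 3 = (4 + 4·9 + 14)/6 = 54/6 = 9
te_Task 4 = (1 + 4·2 + 9)/6 = 18/6 = 3
te_Task 5 = (5 + 4·10 + 27)/6 = 72/6 = 12
te_Task 6 = (1 + 4·3 + 11)/6 = 24/6 = 4
te_Task 7 = (9 + 4·14 + 19)/6 = 84/6 = 14
te_Task 8 = (3 + 4·5 + 19)/6 = 42/6 = 7
te_Task 9 = (8 + 4·9 + 10)/6 = 54/6 = 9
te_Task 10 = (11 + 4·12 + 25)/6 = 84/6 = 14

Forward pass:
ES_Task 1 = 0; EF_Task 1 = 13
ES_Task 2 = 0; EF_Task 2 = 10
ES_Task 3 = max(EF_Task 1=13, EF_Task 2=10) = 13; EF_Task 3 = 13+9 = 22
ES_Task 4 = 13; EF_Task 4 = 13+3 = 16
ES_Task 5 = max(EF_Task 1=13, EF_Task 2=10) = 13; EF_Task 5 = 13+12 = 25
ES_Task 6 = 13; EF_Task 6 = 13+4 = 17
ES_Task 7 = 10; EF_Task 7 = 10+14 = 24
ES_Task 8 = 13; EF_Task 8 = 13+7 = 20
ES_Task 9 = 22; EF_Task 9 = 22+9 = 31
ES_Task 10 = max(EF_Task 4=16, EF_Task 5=25, EF_Task 6=17, EF_Task 7=24, EF_Task 8=20, EF_Task 9=31) = 31; EF_Task 10 = 31+14 = 45
Expected project duration μ = 45 weeks. Critical path: Task 1 → Task 3 → Task 9 → Task 10.

45 weeks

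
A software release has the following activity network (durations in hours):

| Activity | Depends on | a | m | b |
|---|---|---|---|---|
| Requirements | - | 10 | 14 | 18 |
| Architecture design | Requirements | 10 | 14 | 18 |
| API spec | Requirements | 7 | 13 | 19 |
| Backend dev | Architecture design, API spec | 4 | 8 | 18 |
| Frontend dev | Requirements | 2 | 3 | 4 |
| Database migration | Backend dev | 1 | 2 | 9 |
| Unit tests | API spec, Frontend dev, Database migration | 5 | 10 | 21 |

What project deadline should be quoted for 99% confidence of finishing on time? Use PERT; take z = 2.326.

60.8 hours

te_Requirements = (10 + 4·14 + 18)/6 = 84/6 = 14; σ²_Requirements = ((18−10)/6)² = 1.778
te_Architecture design = (10 + 4·14 + 18)/6 = 84/6 = 14; σ²_Architecture design = ((18−10)/6)² = 1.778
te_API spec = (7 + 4·13 + 19)/6 = 78/6 = 13; σ²_API spec = ((19−7)/6)² = 4.000
te_Backend dev = (4 + 4·8 + 18)/6 = 54/6 = 9; σ²_Backend dev = ((18−4)/6)² = 5.444
te_Frontend dev = (2 + 4·3 + 4)/6 = 18/6 = 3; σ²_Frontend dev = ((4−2)/6)² = 0.111
te_Database migration = (1 + 4·2 + 9)/6 = 18/6 = 3; σ²_Database migration = ((9−1)/6)² = 1.778
te_Unit tests = (5 + 4·10 + 21)/6 = 66/6 = 11; σ²_Unit tests = ((21−5)/6)² = 7.111

Forward pass:
ES_Requirements = 0; EF_Requirements = 14
ES_Architecture design = 14; EF_Architecture design = 14+14 = 28
ES_API spec = 14; EF_API spec = 14+13 = 27
ES_Backend dev = max(EF_Architecture design=28, EF_API spec=27) = 28; EF_Backend dev = 28+9 = 37
ES_Frontend dev = 14; EF_Frontend dev = 14+3 = 17
ES_Database migration = 37; EF_Database migration = 37+3 = 40
ES_Unit tests = max(EF_API spec=27, EF_Frontend dev=17, EF_Database migration=40) = 40; EF_Unit tests = 40+11 = 51
Expected project duration μ = 51 hours. Critical path: Requirements → Architecture design → Backend dev → Database migration → Unit tests.

Variance along critical path = 1.778 + 1.778 + 5.444 + 1.778 + 7.111 = 17.889; σ = 4.230 hours.
D = μ + z·σ = 51 + 2.326·4.230 = 60.8 hours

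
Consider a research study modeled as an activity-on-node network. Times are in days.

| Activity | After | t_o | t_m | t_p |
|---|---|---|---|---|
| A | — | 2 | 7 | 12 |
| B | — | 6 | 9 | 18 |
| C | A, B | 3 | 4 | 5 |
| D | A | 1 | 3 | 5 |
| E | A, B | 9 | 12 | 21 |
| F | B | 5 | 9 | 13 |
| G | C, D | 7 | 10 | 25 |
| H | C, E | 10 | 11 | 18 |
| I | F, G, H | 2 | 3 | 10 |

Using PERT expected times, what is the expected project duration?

te_A = (2 + 4·7 + 12)/6 = 42/6 = 7
te_B = (6 + 4·9 + 18)/6 = 60/6 = 10
te_C = (3 + 4·4 + 5)/6 = 24/6 = 4
te_D = (1 + 4·3 + 5)/6 = 18/6 = 3
te_E = (9 + 4·12 + 21)/6 = 78/6 = 13
te_F = (5 + 4·9 + 13)/6 = 54/6 = 9
te_G = (7 + 4·10 + 25)/6 = 72/6 = 12
te_H = (10 + 4·11 + 18)/6 = 72/6 = 12
te_I = (2 + 4·3 + 10)/6 = 24/6 = 4

Forward pass:
ES_A = 0; EF_A = 7
ES_B = 0; EF_B = 10
ES_C = max(EF_A=7, EF_B=10) = 10; EF_C = 10+4 = 14
ES_D = 7; EF_D = 7+3 = 10
ES_E = max(EF_A=7, EF_B=10) = 10; EF_E = 10+13 = 23
ES_F = 10; EF_F = 10+9 = 19
ES_G = max(EF_C=14, EF_D=10) = 14; EF_G = 14+12 = 26
ES_H = max(EF_C=14, EF_E=23) = 23; EF_H = 23+12 = 35
ES_I = max(EF_F=19, EF_G=26, EF_H=35) = 35; EF_I = 35+4 = 39
Expected project duration μ = 39 days. Critical path: B → E → H → I.

39 days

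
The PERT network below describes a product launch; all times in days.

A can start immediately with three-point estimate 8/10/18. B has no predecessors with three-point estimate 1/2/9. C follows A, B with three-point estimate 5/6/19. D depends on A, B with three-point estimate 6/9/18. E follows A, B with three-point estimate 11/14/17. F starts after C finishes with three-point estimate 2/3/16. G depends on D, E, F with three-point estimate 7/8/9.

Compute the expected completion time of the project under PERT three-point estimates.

33 days

te_A = (8 + 4·10 + 18)/6 = 66/6 = 11
te_B = (1 + 4·2 + 9)/6 = 18/6 = 3
te_C = (5 + 4·6 + 19)/6 = 48/6 = 8
te_D = (6 + 4·9 + 18)/6 = 60/6 = 10
te_E = (11 + 4·14 + 17)/6 = 84/6 = 14
te_F = (2 + 4·3 + 16)/6 = 30/6 = 5
te_G = (7 + 4·8 + 9)/6 = 48/6 = 8

Forward pass:
ES_A = 0; EF_A = 11
ES_B = 0; EF_B = 3
ES_C = max(EF_A=11, EF_B=3) = 11; EF_C = 11+8 = 19
ES_D = max(EF_A=11, EF_B=3) = 11; EF_D = 11+10 = 21
ES_E = max(EF_A=11, EF_B=3) = 11; EF_E = 11+14 = 25
ES_F = 19; EF_F = 19+5 = 24
ES_G = max(EF_D=21, EF_E=25, EF_F=24) = 25; EF_G = 25+8 = 33
Expected project duration μ = 33 days. Critical path: A → E → G.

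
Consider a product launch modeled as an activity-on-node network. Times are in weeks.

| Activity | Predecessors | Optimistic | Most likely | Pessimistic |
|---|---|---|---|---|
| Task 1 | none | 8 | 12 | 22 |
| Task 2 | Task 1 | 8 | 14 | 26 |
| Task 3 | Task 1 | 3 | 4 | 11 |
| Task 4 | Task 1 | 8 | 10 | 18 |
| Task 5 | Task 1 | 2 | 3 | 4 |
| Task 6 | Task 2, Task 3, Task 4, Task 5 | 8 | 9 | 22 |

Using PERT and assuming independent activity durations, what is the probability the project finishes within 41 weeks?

0.673

te_Task 1 = (8 + 4·12 + 22)/6 = 78/6 = 13; σ²_Task 1 = ((22−8)/6)² = 5.444
te_Task 2 = (8 + 4·14 + 26)/6 = 90/6 = 15; σ²_Task 2 = ((26−8)/6)² = 9.000
te_Task 3 = (3 + 4·4 + 11)/6 = 30/6 = 5; σ²_Task 3 = ((11−3)/6)² = 1.778
te_Task 4 = (8 + 4·10 + 18)/6 = 66/6 = 11; σ²_Task 4 = ((18−8)/6)² = 2.778
te_Task 5 = (2 + 4·3 + 4)/6 = 18/6 = 3; σ²_Task 5 = ((4−2)/6)² = 0.111
te_Task 6 = (8 + 4·9 + 22)/6 = 66/6 = 11; σ²_Task 6 = ((22−8)/6)² = 5.444

Forward pass:
ES_Task 1 = 0; EF_Task 1 = 13
ES_Task 2 = 13; EF_Task 2 = 13+15 = 28
ES_Task 3 = 13; EF_Task 3 = 13+5 = 18
ES_Task 4 = 13; EF_Task 4 = 13+11 = 24
ES_Task 5 = 13; EF_Task 5 = 13+3 = 16
ES_Task 6 = max(EF_Task 2=28, EF_Task 3=18, EF_Task 4=24, EF_Task 5=16) = 28; EF_Task 6 = 28+11 = 39
Expected project duration μ = 39 weeks. Critical path: Task 1 → Task 2 → Task 6.

Variance along critical path = 5.444 + 9.000 + 5.444 = 19.889; σ = √19.889 = 4.460 weeks.
Z = (41 − 39) / 4.460 = 0.448
P(T ≤ 41) = Φ(0.448) ≈ 0.673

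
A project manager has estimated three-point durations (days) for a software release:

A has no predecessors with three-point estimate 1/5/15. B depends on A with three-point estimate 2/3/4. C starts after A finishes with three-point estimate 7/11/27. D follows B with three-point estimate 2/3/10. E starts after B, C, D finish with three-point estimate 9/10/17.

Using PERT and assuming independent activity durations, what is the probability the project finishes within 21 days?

0.018

te_A = (1 + 4·5 + 15)/6 = 36/6 = 6; σ²_A = ((15−1)/6)² = 5.444
te_B = (2 + 4·3 + 4)/6 = 18/6 = 3; σ²_B = ((4−2)/6)² = 0.111
te_C = (7 + 4·11 + 27)/6 = 78/6 = 13; σ²_C = ((27−7)/6)² = 11.111
te_D = (2 + 4·3 + 10)/6 = 24/6 = 4; σ²_D = ((10−2)/6)² = 1.778
te_E = (9 + 4·10 + 17)/6 = 66/6 = 11; σ²_E = ((17−9)/6)² = 1.778

Forward pass:
ES_A = 0; EF_A = 6
ES_B = 6; EF_B = 6+3 = 9
ES_C = 6; EF_C = 6+13 = 19
ES_D = 9; EF_D = 9+4 = 13
ES_E = max(EF_B=9, EF_C=19, EF_D=13) = 19; EF_E = 19+11 = 30
Expected project duration μ = 30 days. Critical path: A → C → E.

Variance along critical path = 5.444 + 11.111 + 1.778 = 18.333; σ = √18.333 = 4.282 days.
Z = (21 − 30) / 4.282 = -2.102
P(T ≤ 21) = Φ(-2.102) ≈ 0.018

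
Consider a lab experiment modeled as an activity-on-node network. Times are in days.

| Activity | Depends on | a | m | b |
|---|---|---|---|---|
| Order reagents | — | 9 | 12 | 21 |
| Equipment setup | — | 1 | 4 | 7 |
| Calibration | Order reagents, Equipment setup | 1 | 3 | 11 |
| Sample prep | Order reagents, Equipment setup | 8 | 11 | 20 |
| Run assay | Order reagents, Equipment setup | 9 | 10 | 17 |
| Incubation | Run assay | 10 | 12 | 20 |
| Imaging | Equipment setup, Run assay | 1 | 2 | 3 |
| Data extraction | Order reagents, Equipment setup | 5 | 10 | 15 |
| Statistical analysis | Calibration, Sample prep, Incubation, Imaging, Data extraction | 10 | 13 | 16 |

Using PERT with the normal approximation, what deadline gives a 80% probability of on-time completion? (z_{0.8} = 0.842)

te_Order reagents = (9 + 4·12 + 21)/6 = 78/6 = 13; σ²_Order reagents = ((21−9)/6)² = 4.000
te_Equipment setup = (1 + 4·4 + 7)/6 = 24/6 = 4; σ²_Equipment setup = ((7−1)/6)² = 1.000
te_Calibration = (1 + 4·3 + 11)/6 = 24/6 = 4; σ²_Calibration = ((11−1)/6)² = 2.778
te_Sample prep = (8 + 4·11 + 20)/6 = 72/6 = 12; σ²_Sample prep = ((20−8)/6)² = 4.000
te_Run assay = (9 + 4·10 + 17)/6 = 66/6 = 11; σ²_Run assay = ((17−9)/6)² = 1.778
te_Incubation = (10 + 4·12 + 20)/6 = 78/6 = 13; σ²_Incubation = ((20−10)/6)² = 2.778
te_Imaging = (1 + 4·2 + 3)/6 = 12/6 = 2; σ²_Imaging = ((3−1)/6)² = 0.111
te_Data extraction = (5 + 4·10 + 15)/6 = 60/6 = 10; σ²_Data extraction = ((15−5)/6)² = 2.778
te_Statistical analysis = (10 + 4·13 + 16)/6 = 78/6 = 13; σ²_Statistical analysis = ((16−10)/6)² = 1.000

Forward pass:
ES_Order reagents = 0; EF_Order reagents = 13
ES_Equipment setup = 0; EF_Equipment setup = 4
ES_Calibration = max(EF_Order reagents=13, EF_Equipment setup=4) = 13; EF_Calibration = 13+4 = 17
ES_Sample prep = max(EF_Order reagents=13, EF_Equipment setup=4) = 13; EF_Sample prep = 13+12 = 25
ES_Run assay = max(EF_Order reagents=13, EF_Equipment setup=4) = 13; EF_Run assay = 13+11 = 24
ES_Incubation = 24; EF_Incubation = 24+13 = 37
ES_Imaging = max(EF_Equipment setup=4, EF_Run assay=24) = 24; EF_Imaging = 24+2 = 26
ES_Data extraction = max(EF_Order reagents=13, EF_Equipment setup=4) = 13; EF_Data extraction = 13+10 = 23
ES_Statistical analysis = max(EF_Calibration=17, EF_Sample prep=25, EF_Incubation=37, EF_Imaging=26, EF_Data extraction=23) = 37; EF_Statistical analysis = 37+13 = 50
Expected project duration μ = 50 days. Critical path: Order reagents → Run assay → Incubation → Statistical analysis.

Variance along critical path = 4.000 + 1.778 + 2.778 + 1.000 = 9.556; σ = 3.091 days.
D = μ + z·σ = 50 + 0.842·3.091 = 52.6 days

52.6 days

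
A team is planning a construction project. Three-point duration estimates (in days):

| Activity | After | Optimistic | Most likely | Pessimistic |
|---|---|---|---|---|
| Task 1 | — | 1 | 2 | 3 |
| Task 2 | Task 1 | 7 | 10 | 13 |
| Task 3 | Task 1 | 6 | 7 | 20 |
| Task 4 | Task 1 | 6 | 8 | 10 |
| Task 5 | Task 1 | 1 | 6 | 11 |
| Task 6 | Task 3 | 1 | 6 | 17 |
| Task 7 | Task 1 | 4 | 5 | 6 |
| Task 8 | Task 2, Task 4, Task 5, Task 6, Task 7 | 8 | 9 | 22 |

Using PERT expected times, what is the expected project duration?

te_Task 1 = (1 + 4·2 + 3)/6 = 12/6 = 2
te_Task 2 = (7 + 4·10 + 13)/6 = 60/6 = 10
te_Task 3 = (6 + 4·7 + 20)/6 = 54/6 = 9
te_Task 4 = (6 + 4·8 + 10)/6 = 48/6 = 8
te_Task 5 = (1 + 4·6 + 11)/6 = 36/6 = 6
te_Task 6 = (1 + 4·6 + 17)/6 = 42/6 = 7
te_Task 7 = (4 + 4·5 + 6)/6 = 30/6 = 5
te_Task 8 = (8 + 4·9 + 22)/6 = 66/6 = 11

Forward pass:
ES_Task 1 = 0; EF_Task 1 = 2
ES_Task 2 = 2; EF_Task 2 = 2+10 = 12
ES_Task 3 = 2; EF_Task 3 = 2+9 = 11
ES_Task 4 = 2; EF_Task 4 = 2+8 = 10
ES_Task 5 = 2; EF_Task 5 = 2+6 = 8
ES_Task 6 = 11; EF_Task 6 = 11+7 = 18
ES_Task 7 = 2; EF_Task 7 = 2+5 = 7
ES_Task 8 = max(EF_Task 2=12, EF_Task 4=10, EF_Task 5=8, EF_Task 6=18, EF_Task 7=7) = 18; EF_Task 8 = 18+11 = 29
Expected project duration μ = 29 days. Critical path: Task 1 → Task 3 → Task 6 → Task 8.

29 days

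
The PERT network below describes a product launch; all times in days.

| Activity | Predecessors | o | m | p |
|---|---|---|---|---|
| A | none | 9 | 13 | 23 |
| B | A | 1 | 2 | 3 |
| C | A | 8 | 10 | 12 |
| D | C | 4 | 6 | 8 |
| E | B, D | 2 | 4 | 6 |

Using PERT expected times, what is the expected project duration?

te_A = (9 + 4·13 + 23)/6 = 84/6 = 14
te_B = (1 + 4·2 + 3)/6 = 12/6 = 2
te_C = (8 + 4·10 + 12)/6 = 60/6 = 10
te_D = (4 + 4·6 + 8)/6 = 36/6 = 6
te_E = (2 + 4·4 + 6)/6 = 24/6 = 4

Forward pass:
ES_A = 0; EF_A = 14
ES_B = 14; EF_B = 14+2 = 16
ES_C = 14; EF_C = 14+10 = 24
ES_D = 24; EF_D = 24+6 = 30
ES_E = max(EF_B=16, EF_D=30) = 30; EF_E = 30+4 = 34
Expected project duration μ = 34 days. Critical path: A → C → D → E.

34 days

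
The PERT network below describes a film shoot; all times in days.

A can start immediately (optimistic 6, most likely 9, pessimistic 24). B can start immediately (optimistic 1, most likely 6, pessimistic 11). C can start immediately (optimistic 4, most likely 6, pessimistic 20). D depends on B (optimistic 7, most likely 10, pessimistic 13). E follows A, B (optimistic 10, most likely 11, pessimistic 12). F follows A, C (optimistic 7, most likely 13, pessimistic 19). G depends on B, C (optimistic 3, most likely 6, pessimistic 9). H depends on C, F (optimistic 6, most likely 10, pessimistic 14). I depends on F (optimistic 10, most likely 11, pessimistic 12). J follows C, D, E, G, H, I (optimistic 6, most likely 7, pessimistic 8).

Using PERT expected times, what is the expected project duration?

42 days

te_A = (6 + 4·9 + 24)/6 = 66/6 = 11
te_B = (1 + 4·6 + 11)/6 = 36/6 = 6
te_C = (4 + 4·6 + 20)/6 = 48/6 = 8
te_D = (7 + 4·10 + 13)/6 = 60/6 = 10
te_E = (10 + 4·11 + 12)/6 = 66/6 = 11
te_F = (7 + 4·13 + 19)/6 = 78/6 = 13
te_G = (3 + 4·6 + 9)/6 = 36/6 = 6
te_H = (6 + 4·10 + 14)/6 = 60/6 = 10
te_I = (10 + 4·11 + 12)/6 = 66/6 = 11
te_J = (6 + 4·7 + 8)/6 = 42/6 = 7

Forward pass:
ES_A = 0; EF_A = 11
ES_B = 0; EF_B = 6
ES_C = 0; EF_C = 8
ES_D = 6; EF_D = 6+10 = 16
ES_E = max(EF_A=11, EF_B=6) = 11; EF_E = 11+11 = 22
ES_F = max(EF_A=11, EF_C=8) = 11; EF_F = 11+13 = 24
ES_G = max(EF_B=6, EF_C=8) = 8; EF_G = 8+6 = 14
ES_H = max(EF_C=8, EF_F=24) = 24; EF_H = 24+10 = 34
ES_I = 24; EF_I = 24+11 = 35
ES_J = max(EF_C=8, EF_D=16, EF_E=22, EF_G=14, EF_H=34, EF_I=35) = 35; EF_J = 35+7 = 42
Expected project duration μ = 42 days. Critical path: A → F → I → J.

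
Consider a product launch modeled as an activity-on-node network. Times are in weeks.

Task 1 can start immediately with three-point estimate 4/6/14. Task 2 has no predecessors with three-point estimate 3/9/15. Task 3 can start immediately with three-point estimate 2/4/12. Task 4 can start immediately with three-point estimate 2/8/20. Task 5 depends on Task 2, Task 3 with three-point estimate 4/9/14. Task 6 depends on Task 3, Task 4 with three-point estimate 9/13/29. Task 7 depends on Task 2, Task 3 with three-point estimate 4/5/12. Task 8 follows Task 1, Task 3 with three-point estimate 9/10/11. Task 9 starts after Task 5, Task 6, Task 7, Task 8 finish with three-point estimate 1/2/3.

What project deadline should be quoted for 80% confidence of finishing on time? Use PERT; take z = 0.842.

29.8 weeks

te_Task 1 = (4 + 4·6 + 14)/6 = 42/6 = 7; σ²_Task 1 = ((14−4)/6)² = 2.778
te_Task 2 = (3 + 4·9 + 15)/6 = 54/6 = 9; σ²_Task 2 = ((15−3)/6)² = 4.000
te_Task 3 = (2 + 4·4 + 12)/6 = 30/6 = 5; σ²_Task 3 = ((12−2)/6)² = 2.778
te_Task 4 = (2 + 4·8 + 20)/6 = 54/6 = 9; σ²_Task 4 = ((20−2)/6)² = 9.000
te_Task 5 = (4 + 4·9 + 14)/6 = 54/6 = 9; σ²_Task 5 = ((14−4)/6)² = 2.778
te_Task 6 = (9 + 4·13 + 29)/6 = 90/6 = 15; σ²_Task 6 = ((29−9)/6)² = 11.111
te_Task 7 = (4 + 4·5 + 12)/6 = 36/6 = 6; σ²_Task 7 = ((12−4)/6)² = 1.778
te_Task 8 = (9 + 4·10 + 11)/6 = 60/6 = 10; σ²_Task 8 = ((11−9)/6)² = 0.111
te_Task 9 = (1 + 4·2 + 3)/6 = 12/6 = 2; σ²_Task 9 = ((3−1)/6)² = 0.111

Forward pass:
ES_Task 1 = 0; EF_Task 1 = 7
ES_Task 2 = 0; EF_Task 2 = 9
ES_Task 3 = 0; EF_Task 3 = 5
ES_Task 4 = 0; EF_Task 4 = 9
ES_Task 5 = max(EF_Task 2=9, EF_Task 3=5) = 9; EF_Task 5 = 9+9 = 18
ES_Task 6 = max(EF_Task 3=5, EF_Task 4=9) = 9; EF_Task 6 = 9+15 = 24
ES_Task 7 = max(EF_Task 2=9, EF_Task 3=5) = 9; EF_Task 7 = 9+6 = 15
ES_Task 8 = max(EF_Task 1=7, EF_Task 3=5) = 7; EF_Task 8 = 7+10 = 17
ES_Task 9 = max(EF_Task 5=18, EF_Task 6=24, EF_Task 7=15, EF_Task 8=17) = 24; EF_Task 9 = 24+2 = 26
Expected project duration μ = 26 weeks. Critical path: Task 4 → Task 6 → Task 9.

Variance along critical path = 9.000 + 11.111 + 0.111 = 20.222; σ = 4.497 weeks.
D = μ + z·σ = 26 + 0.842·4.497 = 29.8 weeks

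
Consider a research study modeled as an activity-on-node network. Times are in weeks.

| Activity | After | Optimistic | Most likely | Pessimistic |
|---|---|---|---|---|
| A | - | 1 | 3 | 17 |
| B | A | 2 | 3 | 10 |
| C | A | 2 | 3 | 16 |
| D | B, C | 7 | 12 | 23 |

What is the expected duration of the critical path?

23 weeks

te_A = (1 + 4·3 + 17)/6 = 30/6 = 5
te_B = (2 + 4·3 + 10)/6 = 24/6 = 4
te_C = (2 + 4·3 + 16)/6 = 30/6 = 5
te_D = (7 + 4·12 + 23)/6 = 78/6 = 13

Forward pass:
ES_A = 0; EF_A = 5
ES_B = 5; EF_B = 5+4 = 9
ES_C = 5; EF_C = 5+5 = 10
ES_D = max(EF_B=9, EF_C=10) = 10; EF_D = 10+13 = 23
Expected project duration μ = 23 weeks. Critical path: A → C → D.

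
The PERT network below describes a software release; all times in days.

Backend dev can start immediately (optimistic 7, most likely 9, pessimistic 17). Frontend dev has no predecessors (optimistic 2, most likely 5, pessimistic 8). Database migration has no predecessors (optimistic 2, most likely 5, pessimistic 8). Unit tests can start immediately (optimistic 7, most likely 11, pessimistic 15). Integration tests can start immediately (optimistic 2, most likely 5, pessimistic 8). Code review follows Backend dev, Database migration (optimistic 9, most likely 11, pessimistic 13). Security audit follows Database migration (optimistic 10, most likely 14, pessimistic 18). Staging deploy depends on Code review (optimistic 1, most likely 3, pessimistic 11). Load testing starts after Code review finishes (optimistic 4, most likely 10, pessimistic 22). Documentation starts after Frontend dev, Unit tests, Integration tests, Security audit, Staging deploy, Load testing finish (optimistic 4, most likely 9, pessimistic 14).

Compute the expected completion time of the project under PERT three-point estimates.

41 days

te_Backend dev = (7 + 4·9 + 17)/6 = 60/6 = 10
te_Frontend dev = (2 + 4·5 + 8)/6 = 30/6 = 5
te_Database migration = (2 + 4·5 + 8)/6 = 30/6 = 5
te_Unit tests = (7 + 4·11 + 15)/6 = 66/6 = 11
te_Integration tests = (2 + 4·5 + 8)/6 = 30/6 = 5
te_Code review = (9 + 4·11 + 13)/6 = 66/6 = 11
te_Security audit = (10 + 4·14 + 18)/6 = 84/6 = 14
te_Staging deploy = (1 + 4·3 + 11)/6 = 24/6 = 4
te_Load testing = (4 + 4·10 + 22)/6 = 66/6 = 11
te_Documentation = (4 + 4·9 + 14)/6 = 54/6 = 9

Forward pass:
ES_Backend dev = 0; EF_Backend dev = 10
ES_Frontend dev = 0; EF_Frontend dev = 5
ES_Database migration = 0; EF_Database migration = 5
ES_Unit tests = 0; EF_Unit tests = 11
ES_Integration tests = 0; EF_Integration tests = 5
ES_Code review = max(EF_Backend dev=10, EF_Database migration=5) = 10; EF_Code review = 10+11 = 21
ES_Security audit = 5; EF_Security audit = 5+14 = 19
ES_Staging deploy = 21; EF_Staging deploy = 21+4 = 25
ES_Load testing = 21; EF_Load testing = 21+11 = 32
ES_Documentation = max(EF_Frontend dev=5, EF_Unit tests=11, EF_Integration tests=5, EF_Security audit=19, EF_Staging deploy=25, EF_Load testing=32) = 32; EF_Documentation = 32+9 = 41
Expected project duration μ = 41 days. Critical path: Backend dev → Code review → Load testing → Documentation.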